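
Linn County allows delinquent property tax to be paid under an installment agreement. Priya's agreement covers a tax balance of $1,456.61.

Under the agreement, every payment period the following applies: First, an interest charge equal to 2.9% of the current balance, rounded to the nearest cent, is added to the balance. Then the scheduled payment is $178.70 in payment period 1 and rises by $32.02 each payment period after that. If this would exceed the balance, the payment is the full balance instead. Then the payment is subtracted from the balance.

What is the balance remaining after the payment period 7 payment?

$0.00

# | Opening | Interest | Payment | End bal
1 | $1,456.61 | $42.24 | $178.70 | $1,320.15
2 | $1,320.15 | $38.28 | $210.72 | $1,147.71
3 | $1,147.71 | $33.28 | $242.74 | $938.25
4 | $938.25 | $27.21 | $274.76 | $690.70
5 | $690.70 | $20.03 | $306.78 | $403.95
6 | $403.95 | $11.71 | $338.80 | $76.86
7 | $76.86 | $2.23 | $79.09 | $0.00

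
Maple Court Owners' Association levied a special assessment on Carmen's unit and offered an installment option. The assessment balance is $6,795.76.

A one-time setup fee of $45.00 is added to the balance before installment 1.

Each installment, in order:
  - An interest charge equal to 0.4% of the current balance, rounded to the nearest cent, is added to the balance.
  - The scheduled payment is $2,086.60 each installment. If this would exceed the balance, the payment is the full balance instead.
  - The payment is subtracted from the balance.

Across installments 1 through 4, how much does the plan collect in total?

$6,900.66

Installment 1: opening $6,840.76; interest $27.36 → $6,868.12; payment $2,086.60; balance $4,781.52
Installment 2: opening $4,781.52; interest $19.13 → $4,800.65; payment $2,086.60; balance $2,714.05
Installment 3: opening $2,714.05; interest $10.86 → $2,724.91; payment $2,086.60; balance $638.31
Installment 4: opening $638.31; interest $2.55 → $640.86; payment $640.86; balance $0.00
Total paid: $6,900.66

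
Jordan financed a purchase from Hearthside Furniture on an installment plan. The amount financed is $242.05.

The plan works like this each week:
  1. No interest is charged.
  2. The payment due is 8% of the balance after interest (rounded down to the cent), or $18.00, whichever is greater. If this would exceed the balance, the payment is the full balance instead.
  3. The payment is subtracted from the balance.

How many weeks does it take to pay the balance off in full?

14

# | Opening | Payment | End bal
1 | $242.05 | $19.36 | $222.69
2 | $222.69 | $18.00 | $204.69
3 | $204.69 | $18.00 | $186.69
4 | $186.69 | $18.00 | $168.69
5 | $168.69 | $18.00 | $150.69
6 | $150.69 | $18.00 | $132.69
7 | $132.69 | $18.00 | $114.69
8 | $114.69 | $18.00 | $96.69
9 | $96.69 | $18.00 | $78.69
10 | $78.69 | $18.00 | $60.69
11 | $60.69 | $18.00 | $42.69
12 | $42.69 | $18.00 | $24.69
13 | $24.69 | $18.00 | $6.69
14 | $6.69 | $6.69 | $0.00
Balance reaches $0.00 in week 14.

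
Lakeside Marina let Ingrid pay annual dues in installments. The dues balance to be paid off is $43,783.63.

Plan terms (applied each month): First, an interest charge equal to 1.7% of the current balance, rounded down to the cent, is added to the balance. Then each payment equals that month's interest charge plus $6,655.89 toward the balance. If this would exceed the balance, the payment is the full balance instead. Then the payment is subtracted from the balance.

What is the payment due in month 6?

$6,834.46

Month 1: opening $43,783.63; interest $744.32 → $44,527.95; payment $7,400.21; balance $37,127.74
Month 2: opening $37,127.74; interest $631.17 → $37,758.91; payment $7,287.06; balance $30,471.85
Month 3: opening $30,471.85; interest $518.02 → $30,989.87; payment $7,173.91; balance $23,815.96
Month 4: opening $23,815.96; interest $404.87 → $24,220.83; payment $7,060.76; balance $17,160.07
Month 5: opening $17,160.07; interest $291.72 → $17,451.79; payment $6,947.61; balance $10,504.18
Month 6: opening $10,504.18; interest $178.57 → $10,682.75; payment $6,834.46; balance $3,848.29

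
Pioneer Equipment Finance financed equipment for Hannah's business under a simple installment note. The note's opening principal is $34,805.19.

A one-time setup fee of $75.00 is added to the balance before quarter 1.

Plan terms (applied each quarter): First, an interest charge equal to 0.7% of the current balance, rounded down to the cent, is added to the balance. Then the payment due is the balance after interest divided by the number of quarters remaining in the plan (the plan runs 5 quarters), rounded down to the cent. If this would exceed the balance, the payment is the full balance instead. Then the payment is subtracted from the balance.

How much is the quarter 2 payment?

$7,074.04

Quarter 1: $34,880.19 +$244.16 interest = $35,124.35; pay $7,024.87 → $28,099.48
Quarter 2: $28,099.48 +$196.69 interest = $28,296.17; pay $7,074.04 → $21,222.13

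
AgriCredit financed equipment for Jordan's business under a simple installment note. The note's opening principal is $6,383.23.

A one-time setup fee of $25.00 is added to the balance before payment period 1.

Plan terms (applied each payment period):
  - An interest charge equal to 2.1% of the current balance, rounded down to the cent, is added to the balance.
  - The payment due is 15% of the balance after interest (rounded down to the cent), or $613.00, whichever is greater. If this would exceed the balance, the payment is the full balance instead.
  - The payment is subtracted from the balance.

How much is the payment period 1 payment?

$981.42

# | Opening | Interest | Payment | End bal
1 | $6,408.23 | $134.57 | $981.42 | $5,561.38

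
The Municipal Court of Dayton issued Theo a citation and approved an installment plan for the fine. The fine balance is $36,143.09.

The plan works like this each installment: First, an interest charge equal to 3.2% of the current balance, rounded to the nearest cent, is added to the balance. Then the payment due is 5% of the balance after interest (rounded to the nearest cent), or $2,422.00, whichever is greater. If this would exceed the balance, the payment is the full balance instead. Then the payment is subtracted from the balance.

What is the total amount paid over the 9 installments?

$21,798.00

Installment 1: $36,143.09 +$1,156.58 interest = $37,299.67; pay $2,422.00 → $34,877.67
Installment 2: $34,877.67 +$1,116.09 interest = $35,993.76; pay $2,422.00 → $33,571.76
Installment 3: $33,571.76 +$1,074.30 interest = $34,646.06; pay $2,422.00 → $32,224.06
Installment 4: $32,224.06 +$1,031.17 interest = $33,255.23; pay $2,422.00 → $30,833.23
Installment 5: $30,833.23 +$986.66 interest = $31,819.89; pay $2,422.00 → $29,397.89
Installment 6: $29,397.89 +$940.73 interest = $30,338.62; pay $2,422.00 → $27,916.62
Installment 7: $27,916.62 +$893.33 interest = $28,809.95; pay $2,422.00 → $26,387.95
Installment 8: $26,387.95 +$844.41 interest = $27,232.36; pay $2,422.00 → $24,810.36
Installment 9: $24,810.36 +$793.93 interest = $25,604.29; pay $2,422.00 → $23,182.29
Total paid: $21,798.00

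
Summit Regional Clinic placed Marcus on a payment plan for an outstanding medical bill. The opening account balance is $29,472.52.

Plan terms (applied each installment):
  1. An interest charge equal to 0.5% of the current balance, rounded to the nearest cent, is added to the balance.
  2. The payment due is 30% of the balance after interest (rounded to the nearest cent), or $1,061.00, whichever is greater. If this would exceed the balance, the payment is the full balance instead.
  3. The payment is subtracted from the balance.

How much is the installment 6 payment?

Installment 1: opening $29,472.52; interest $147.36 → $29,619.88; payment $8,885.96; balance $20,733.92
Installment 2: opening $20,733.92; interest $103.67 → $20,837.59; payment $6,251.28; balance $14,586.31
Installment 3: opening $14,586.31; interest $72.93 → $14,659.24; payment $4,397.77; balance $10,261.47
Installment 4: opening $10,261.47; interest $51.31 → $10,312.78; payment $3,093.83; balance $7,218.95
Installment 5: opening $7,218.95; interest $36.09 → $7,255.04; payment $2,176.51; balance $5,078.53
Installment 6: opening $5,078.53; interest $25.39 → $5,103.92; payment $1,531.18; balance $3,572.74

$1,531.18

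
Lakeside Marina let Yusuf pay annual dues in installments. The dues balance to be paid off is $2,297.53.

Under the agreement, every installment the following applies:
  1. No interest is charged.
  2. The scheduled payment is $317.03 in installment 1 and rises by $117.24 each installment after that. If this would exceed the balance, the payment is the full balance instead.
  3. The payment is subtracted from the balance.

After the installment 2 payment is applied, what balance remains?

$1,546.23

Installment 1: $2,297.53 − $317.03 → $1,980.50
Installment 2: $1,980.50 − $434.27 → $1,546.23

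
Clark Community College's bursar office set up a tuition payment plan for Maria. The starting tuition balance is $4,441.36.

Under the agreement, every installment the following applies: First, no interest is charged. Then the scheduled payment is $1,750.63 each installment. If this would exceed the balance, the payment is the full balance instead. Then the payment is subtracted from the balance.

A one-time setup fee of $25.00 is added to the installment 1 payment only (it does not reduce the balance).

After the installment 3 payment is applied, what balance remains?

Installment 1: opening $4,441.36; payment $1,750.63 (+ $25.00 fee); balance $2,690.73
Installment 2: opening $2,690.73; payment $1,750.63; balance $940.10
Installment 3: opening $940.10; payment $940.10; balance $0.00

$0.00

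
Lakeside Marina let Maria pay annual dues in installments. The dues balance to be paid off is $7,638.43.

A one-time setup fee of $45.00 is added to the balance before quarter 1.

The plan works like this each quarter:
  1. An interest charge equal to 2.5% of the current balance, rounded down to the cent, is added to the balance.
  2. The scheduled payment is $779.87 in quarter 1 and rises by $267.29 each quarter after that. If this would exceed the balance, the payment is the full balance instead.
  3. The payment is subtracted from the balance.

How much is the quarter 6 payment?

$1,899.58

Quarter 1: $7,683.43 +$192.08 interest = $7,875.51; pay $779.87 → $7,095.64
Quarter 2: $7,095.64 +$177.39 interest = $7,273.03; pay $1,047.16 → $6,225.87
Quarter 3: $6,225.87 +$155.64 interest = $6,381.51; pay $1,314.45 → $5,067.06
Quarter 4: $5,067.06 +$126.67 interest = $5,193.73; pay $1,581.74 → $3,611.99
Quarter 5: $3,611.99 +$90.29 interest = $3,702.28; pay $1,849.03 → $1,853.25
Quarter 6: $1,853.25 +$46.33 interest = $1,899.58; pay $1,899.58 → $0.00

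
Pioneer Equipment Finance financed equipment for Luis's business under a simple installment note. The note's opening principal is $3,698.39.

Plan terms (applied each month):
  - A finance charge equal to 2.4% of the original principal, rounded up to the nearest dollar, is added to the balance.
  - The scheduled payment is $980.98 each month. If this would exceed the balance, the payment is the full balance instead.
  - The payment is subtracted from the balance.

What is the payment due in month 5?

# | Opening | Interest | Payment | End bal
1 | $3,698.39 | $89.00 | $980.98 | $2,806.41
2 | $2,806.41 | $89.00 | $980.98 | $1,914.43
3 | $1,914.43 | $89.00 | $980.98 | $1,022.45
4 | $1,022.45 | $89.00 | $980.98 | $130.47
5 | $130.47 | $89.00 | $219.47 | $0.00

$219.47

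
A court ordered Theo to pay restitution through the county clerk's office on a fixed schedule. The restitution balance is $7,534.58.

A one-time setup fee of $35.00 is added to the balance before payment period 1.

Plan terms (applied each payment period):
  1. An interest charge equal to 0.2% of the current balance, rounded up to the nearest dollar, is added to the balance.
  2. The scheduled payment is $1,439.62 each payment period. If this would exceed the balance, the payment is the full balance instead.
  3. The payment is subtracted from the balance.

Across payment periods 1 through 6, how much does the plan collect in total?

$7,620.58

Payment period 1: opening $7,569.58; interest $16.00 → $7,585.58; payment $1,439.62; balance $6,145.96
Payment period 2: opening $6,145.96; interest $13.00 → $6,158.96; payment $1,439.62; balance $4,719.34
Payment period 3: opening $4,719.34; interest $10.00 → $4,729.34; payment $1,439.62; balance $3,289.72
Payment period 4: opening $3,289.72; interest $7.00 → $3,296.72; payment $1,439.62; balance $1,857.10
Payment period 5: opening $1,857.10; interest $4.00 → $1,861.10; payment $1,439.62; balance $421.48
Payment period 6: opening $421.48; interest $1.00 → $422.48; payment $422.48; balance $0.00
Total paid: $7,620.58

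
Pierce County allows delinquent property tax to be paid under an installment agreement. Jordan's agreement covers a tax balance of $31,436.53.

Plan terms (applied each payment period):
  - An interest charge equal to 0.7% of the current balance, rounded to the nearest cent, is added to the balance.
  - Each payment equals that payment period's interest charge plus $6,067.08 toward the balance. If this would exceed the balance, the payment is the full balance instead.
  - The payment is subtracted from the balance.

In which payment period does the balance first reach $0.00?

6

Payment period 1: opening $31,436.53; interest $220.06 → $31,656.59; payment $6,287.14; balance $25,369.45
Payment period 2: opening $25,369.45; interest $177.59 → $25,547.04; payment $6,244.67; balance $19,302.37
Payment period 3: opening $19,302.37; interest $135.12 → $19,437.49; payment $6,202.20; balance $13,235.29
Payment period 4: opening $13,235.29; interest $92.65 → $13,327.94; payment $6,159.73; balance $7,168.21
Payment period 5: opening $7,168.21; interest $50.18 → $7,218.39; payment $6,117.26; balance $1,101.13
Payment period 6: opening $1,101.13; interest $7.71 → $1,108.84; payment $1,108.84; balance $0.00
Balance reaches $0.00 in payment period 6.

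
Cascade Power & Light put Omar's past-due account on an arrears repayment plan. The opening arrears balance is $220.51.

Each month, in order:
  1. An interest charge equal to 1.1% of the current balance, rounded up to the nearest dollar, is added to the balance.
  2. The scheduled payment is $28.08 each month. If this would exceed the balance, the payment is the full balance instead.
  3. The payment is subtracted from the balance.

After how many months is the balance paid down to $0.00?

9

# | Opening | Interest | Payment | End bal
1 | $220.51 | $3.00 | $28.08 | $195.43
2 | $195.43 | $3.00 | $28.08 | $170.35
3 | $170.35 | $2.00 | $28.08 | $144.27
4 | $144.27 | $2.00 | $28.08 | $118.19
5 | $118.19 | $2.00 | $28.08 | $92.11
6 | $92.11 | $2.00 | $28.08 | $66.03
7 | $66.03 | $1.00 | $28.08 | $38.95
8 | $38.95 | $1.00 | $28.08 | $11.87
9 | $11.87 | $1.00 | $12.87 | $0.00
Balance reaches $0.00 in month 9.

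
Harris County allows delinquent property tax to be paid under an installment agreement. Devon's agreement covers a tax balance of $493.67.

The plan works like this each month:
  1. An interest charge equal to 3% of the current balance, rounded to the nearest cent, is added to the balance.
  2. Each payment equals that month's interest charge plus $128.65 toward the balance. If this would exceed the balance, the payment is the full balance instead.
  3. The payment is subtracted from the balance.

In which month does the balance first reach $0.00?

Month 1: $493.67 +$14.81 interest = $508.48; pay $143.46 → $365.02
Month 2: $365.02 +$10.95 interest = $375.97; pay $139.60 → $236.37
Month 3: $236.37 +$7.09 interest = $243.46; pay $135.74 → $107.72
Month 4: $107.72 +$3.23 interest = $110.95; pay $110.95 → $0.00
Balance reaches $0.00 in month 4.

4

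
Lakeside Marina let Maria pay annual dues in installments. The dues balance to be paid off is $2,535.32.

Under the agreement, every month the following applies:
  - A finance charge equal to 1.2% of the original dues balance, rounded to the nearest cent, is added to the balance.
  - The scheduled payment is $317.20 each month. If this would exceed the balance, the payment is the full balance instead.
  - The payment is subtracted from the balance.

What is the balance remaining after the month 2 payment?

Month 1: opening $2,535.32; interest $30.42 → $2,565.74; payment $317.20; balance $2,248.54
Month 2: opening $2,248.54; interest $30.42 → $2,278.96; payment $317.20; balance $1,961.76

$1,961.76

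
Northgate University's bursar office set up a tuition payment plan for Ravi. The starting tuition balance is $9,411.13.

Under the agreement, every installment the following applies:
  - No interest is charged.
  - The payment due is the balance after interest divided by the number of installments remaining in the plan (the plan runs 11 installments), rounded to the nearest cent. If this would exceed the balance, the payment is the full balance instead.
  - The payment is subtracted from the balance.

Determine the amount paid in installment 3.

$855.56

# | Opening | Payment | End bal
1 | $9,411.13 | $855.56 | $8,555.57
2 | $8,555.57 | $855.56 | $7,700.01
3 | $7,700.01 | $855.56 | $6,844.45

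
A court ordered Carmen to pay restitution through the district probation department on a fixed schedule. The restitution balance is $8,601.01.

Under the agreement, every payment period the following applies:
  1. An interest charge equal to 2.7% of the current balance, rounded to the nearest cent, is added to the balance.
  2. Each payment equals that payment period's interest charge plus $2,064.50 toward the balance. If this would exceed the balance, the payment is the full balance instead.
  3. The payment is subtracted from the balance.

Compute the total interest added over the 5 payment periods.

$603.72

Payment period 1: opening $8,601.01; interest $232.23 → $8,833.24; payment $2,296.73; balance $6,536.51
Payment period 2: opening $6,536.51; interest $176.49 → $6,713.00; payment $2,240.99; balance $4,472.01
Payment period 3: opening $4,472.01; interest $120.74 → $4,592.75; payment $2,185.24; balance $2,407.51
Payment period 4: opening $2,407.51; interest $65.00 → $2,472.51; payment $2,129.50; balance $343.01
Payment period 5: opening $343.01; interest $9.26 → $352.27; payment $352.27; balance $0.00
Total interest: $232.23 + $176.49 + $120.74 + $65.00 + $9.26 = $603.72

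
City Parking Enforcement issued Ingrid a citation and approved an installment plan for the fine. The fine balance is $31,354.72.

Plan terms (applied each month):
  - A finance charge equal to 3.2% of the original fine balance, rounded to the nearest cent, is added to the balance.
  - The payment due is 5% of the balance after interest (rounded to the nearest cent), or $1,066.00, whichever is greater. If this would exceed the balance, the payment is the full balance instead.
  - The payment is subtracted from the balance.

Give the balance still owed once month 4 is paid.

Month 1: opening $31,354.72; interest $1,003.35 → $32,358.07; payment $1,617.90; balance $30,740.17
Month 2: opening $30,740.17; interest $1,003.35 → $31,743.52; payment $1,587.18; balance $30,156.34
Month 3: opening $30,156.34; interest $1,003.35 → $31,159.69; payment $1,557.98; balance $29,601.71
Month 4: opening $29,601.71; interest $1,003.35 → $30,605.06; payment $1,530.25; balance $29,074.81

$29,074.81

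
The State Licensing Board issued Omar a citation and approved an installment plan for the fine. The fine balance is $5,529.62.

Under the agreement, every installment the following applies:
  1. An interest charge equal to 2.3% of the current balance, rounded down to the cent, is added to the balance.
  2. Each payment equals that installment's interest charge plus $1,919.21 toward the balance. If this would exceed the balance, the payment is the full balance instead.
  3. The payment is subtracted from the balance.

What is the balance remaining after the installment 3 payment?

Installment 1: opening $5,529.62; interest $127.18 → $5,656.80; payment $2,046.39; balance $3,610.41
Installment 2: opening $3,610.41; interest $83.03 → $3,693.44; payment $2,002.24; balance $1,691.20
Installment 3: opening $1,691.20; interest $38.89 → $1,730.09; payment $1,730.09; balance $0.00

$0.00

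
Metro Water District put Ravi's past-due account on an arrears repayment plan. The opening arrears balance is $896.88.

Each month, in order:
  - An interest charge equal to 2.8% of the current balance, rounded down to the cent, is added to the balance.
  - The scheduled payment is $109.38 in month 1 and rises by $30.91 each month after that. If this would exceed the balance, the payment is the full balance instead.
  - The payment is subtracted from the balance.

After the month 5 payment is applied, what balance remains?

Month 1: opening $896.88; interest $25.11 → $921.99; payment $109.38; balance $812.61
Month 2: opening $812.61; interest $22.75 → $835.36; payment $140.29; balance $695.07
Month 3: opening $695.07; interest $19.46 → $714.53; payment $171.20; balance $543.33
Month 4: opening $543.33; interest $15.21 → $558.54; payment $202.11; balance $356.43
Month 5: opening $356.43; interest $9.98 → $366.41; payment $233.02; balance $133.39

$133.39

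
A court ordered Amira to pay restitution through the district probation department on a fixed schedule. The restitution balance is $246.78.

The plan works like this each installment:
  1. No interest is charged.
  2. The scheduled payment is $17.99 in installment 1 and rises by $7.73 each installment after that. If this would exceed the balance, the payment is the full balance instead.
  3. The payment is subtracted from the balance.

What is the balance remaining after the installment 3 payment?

# | Opening | Payment | End bal
1 | $246.78 | $17.99 | $228.79
2 | $228.79 | $25.72 | $203.07
3 | $203.07 | $33.45 | $169.62

$169.62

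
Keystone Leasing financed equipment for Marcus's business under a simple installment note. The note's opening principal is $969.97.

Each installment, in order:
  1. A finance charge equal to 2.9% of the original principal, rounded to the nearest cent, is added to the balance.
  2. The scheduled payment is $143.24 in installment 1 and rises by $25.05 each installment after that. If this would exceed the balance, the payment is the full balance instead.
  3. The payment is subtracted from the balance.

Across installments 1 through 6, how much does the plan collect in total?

$1,138.75

Installment 1: $969.97 +$28.13 interest = $998.10; pay $143.24 → $854.86
Installment 2: $854.86 +$28.13 interest = $882.99; pay $168.29 → $714.70
Installment 3: $714.70 +$28.13 interest = $742.83; pay $193.34 → $549.49
Installment 4: $549.49 +$28.13 interest = $577.62; pay $218.39 → $359.23
Installment 5: $359.23 +$28.13 interest = $387.36; pay $243.44 → $143.92
Installment 6: $143.92 +$28.13 interest = $172.05; pay $172.05 → $0.00
Total paid: $1,138.75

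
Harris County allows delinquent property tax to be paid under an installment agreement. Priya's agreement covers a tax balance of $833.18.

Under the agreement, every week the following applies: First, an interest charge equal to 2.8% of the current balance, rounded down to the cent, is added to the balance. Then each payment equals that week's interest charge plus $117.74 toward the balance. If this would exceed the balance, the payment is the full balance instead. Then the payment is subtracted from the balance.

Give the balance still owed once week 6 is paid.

# | Opening | Interest | Payment | End bal
1 | $833.18 | $23.32 | $141.06 | $715.44
2 | $715.44 | $20.03 | $137.77 | $597.70
3 | $597.70 | $16.73 | $134.47 | $479.96
4 | $479.96 | $13.43 | $131.17 | $362.22
5 | $362.22 | $10.14 | $127.88 | $244.48
6 | $244.48 | $6.84 | $124.58 | $126.74

$126.74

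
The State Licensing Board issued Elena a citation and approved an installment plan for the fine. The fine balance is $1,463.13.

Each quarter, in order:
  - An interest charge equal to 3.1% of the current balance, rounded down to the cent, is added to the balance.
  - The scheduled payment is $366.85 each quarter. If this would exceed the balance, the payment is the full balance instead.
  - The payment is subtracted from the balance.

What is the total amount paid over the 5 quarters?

$1,587.09

Quarter 1: $1,463.13 +$45.35 interest = $1,508.48; pay $366.85 → $1,141.63
Quarter 2: $1,141.63 +$35.39 interest = $1,177.02; pay $366.85 → $810.17
Quarter 3: $810.17 +$25.11 interest = $835.28; pay $366.85 → $468.43
Quarter 4: $468.43 +$14.52 interest = $482.95; pay $366.85 → $116.10
Quarter 5: $116.10 +$3.59 interest = $119.69; pay $119.69 → $0.00
Total paid: $1,587.09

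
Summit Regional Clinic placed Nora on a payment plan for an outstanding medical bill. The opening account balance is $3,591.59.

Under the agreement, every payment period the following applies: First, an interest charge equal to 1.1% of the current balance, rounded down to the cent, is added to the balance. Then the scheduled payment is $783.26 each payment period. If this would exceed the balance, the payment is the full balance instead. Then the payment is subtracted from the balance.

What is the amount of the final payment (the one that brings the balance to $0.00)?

Payment period 1: opening $3,591.59; interest $39.50 → $3,631.09; payment $783.26; balance $2,847.83
Payment period 2: opening $2,847.83; interest $31.32 → $2,879.15; payment $783.26; balance $2,095.89
Payment period 3: opening $2,095.89; interest $23.05 → $2,118.94; payment $783.26; balance $1,335.68
Payment period 4: opening $1,335.68; interest $14.69 → $1,350.37; payment $783.26; balance $567.11
Payment period 5: opening $567.11; interest $6.23 → $573.34; payment $573.34; balance $0.00

$573.34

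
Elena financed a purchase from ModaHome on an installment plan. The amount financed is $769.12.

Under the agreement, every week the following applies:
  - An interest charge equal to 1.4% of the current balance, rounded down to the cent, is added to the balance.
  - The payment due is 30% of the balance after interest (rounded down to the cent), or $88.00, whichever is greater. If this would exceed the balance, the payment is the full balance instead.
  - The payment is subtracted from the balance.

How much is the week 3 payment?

$117.87

Week 1: opening $769.12; interest $10.76 → $779.88; payment $233.96; balance $545.92
Week 2: opening $545.92; interest $7.64 → $553.56; payment $166.06; balance $387.50
Week 3: opening $387.50; interest $5.42 → $392.92; payment $117.87; balance $275.05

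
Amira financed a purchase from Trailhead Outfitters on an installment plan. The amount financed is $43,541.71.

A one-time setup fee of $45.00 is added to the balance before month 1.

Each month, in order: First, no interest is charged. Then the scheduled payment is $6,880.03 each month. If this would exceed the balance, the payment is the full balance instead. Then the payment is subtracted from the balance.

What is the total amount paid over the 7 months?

# | Opening | Payment | End bal
1 | $43,586.71 | $6,880.03 | $36,706.68
2 | $36,706.68 | $6,880.03 | $29,826.65
3 | $29,826.65 | $6,880.03 | $22,946.62
4 | $22,946.62 | $6,880.03 | $16,066.59
5 | $16,066.59 | $6,880.03 | $9,186.56
6 | $9,186.56 | $6,880.03 | $2,306.53
7 | $2,306.53 | $2,306.53 | $0.00
Total paid: $43,586.71

$43,586.71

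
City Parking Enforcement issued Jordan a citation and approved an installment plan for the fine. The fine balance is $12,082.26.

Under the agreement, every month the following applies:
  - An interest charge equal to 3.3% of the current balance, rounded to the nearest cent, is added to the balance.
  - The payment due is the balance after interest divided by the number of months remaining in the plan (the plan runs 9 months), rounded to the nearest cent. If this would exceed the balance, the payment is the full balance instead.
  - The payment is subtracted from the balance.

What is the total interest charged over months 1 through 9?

Month 1: opening $12,082.26; interest $398.71 → $12,480.97; payment $1,386.77; balance $11,094.20
Month 2: opening $11,094.20; interest $366.11 → $11,460.31; payment $1,432.54; balance $10,027.77
Month 3: opening $10,027.77; interest $330.92 → $10,358.69; payment $1,479.81; balance $8,878.88
Month 4: opening $8,878.88; interest $293.00 → $9,171.88; payment $1,528.65; balance $7,643.23
Month 5: opening $7,643.23; interest $252.23 → $7,895.46; payment $1,579.09; balance $6,316.37
Month 6: opening $6,316.37; interest $208.44 → $6,524.81; payment $1,631.20; balance $4,893.61
Month 7: opening $4,893.61; interest $161.49 → $5,055.10; payment $1,685.03; balance $3,370.07
Month 8: opening $3,370.07; interest $111.21 → $3,481.28; payment $1,740.64; balance $1,740.64
Month 9: opening $1,740.64; interest $57.44 → $1,798.08; payment $1,798.08; balance $0.00
Total interest: $398.71 + $366.11 + $330.92 + $293.00 + $252.23 + $208.44 + $161.49 + $111.21 + $57.44 = $2,179.55

$2,179.55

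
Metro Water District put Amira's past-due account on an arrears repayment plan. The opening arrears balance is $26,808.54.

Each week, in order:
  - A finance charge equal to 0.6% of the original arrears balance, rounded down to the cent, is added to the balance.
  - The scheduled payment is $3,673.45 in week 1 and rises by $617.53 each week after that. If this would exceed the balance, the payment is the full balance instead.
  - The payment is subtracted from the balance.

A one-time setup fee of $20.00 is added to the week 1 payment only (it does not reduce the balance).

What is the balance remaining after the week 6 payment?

Week 1: opening $26,808.54; interest $160.85 → $26,969.39; payment $3,673.45 (+ $20.00 fee); balance $23,295.94
Week 2: opening $23,295.94; interest $160.85 → $23,456.79; payment $4,290.98; balance $19,165.81
Week 3: opening $19,165.81; interest $160.85 → $19,326.66; payment $4,908.51; balance $14,418.15
Week 4: opening $14,418.15; interest $160.85 → $14,579.00; payment $5,526.04; balance $9,052.96
Week 5: opening $9,052.96; interest $160.85 → $9,213.81; payment $6,143.57; balance $3,070.24
Week 6: opening $3,070.24; interest $160.85 → $3,231.09; payment $3,231.09; balance $0.00

$0.00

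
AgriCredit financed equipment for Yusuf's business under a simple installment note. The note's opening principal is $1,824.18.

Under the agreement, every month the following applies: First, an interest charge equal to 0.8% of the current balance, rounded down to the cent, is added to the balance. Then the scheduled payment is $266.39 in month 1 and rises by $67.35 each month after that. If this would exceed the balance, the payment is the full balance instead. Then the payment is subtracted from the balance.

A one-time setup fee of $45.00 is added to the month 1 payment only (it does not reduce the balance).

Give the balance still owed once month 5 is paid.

Month 1: opening $1,824.18; interest $14.59 → $1,838.77; payment $266.39 (+ $45.00 fee); balance $1,572.38
Month 2: opening $1,572.38; interest $12.57 → $1,584.95; payment $333.74; balance $1,251.21
Month 3: opening $1,251.21; interest $10.00 → $1,261.21; payment $401.09; balance $860.12
Month 4: opening $860.12; interest $6.88 → $867.00; payment $468.44; balance $398.56
Month 5: opening $398.56; interest $3.18 → $401.74; payment $401.74; balance $0.00

$0.00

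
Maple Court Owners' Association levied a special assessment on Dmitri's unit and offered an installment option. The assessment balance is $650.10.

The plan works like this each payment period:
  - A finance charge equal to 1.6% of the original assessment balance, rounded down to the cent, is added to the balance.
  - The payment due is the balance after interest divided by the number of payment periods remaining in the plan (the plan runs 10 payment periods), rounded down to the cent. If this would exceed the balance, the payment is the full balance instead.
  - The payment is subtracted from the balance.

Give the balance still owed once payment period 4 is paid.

$419.96

# | Opening | Interest | Payment | End bal
1 | $650.10 | $10.40 | $66.05 | $594.45
2 | $594.45 | $10.40 | $67.20 | $537.65
3 | $537.65 | $10.40 | $68.50 | $479.55
4 | $479.55 | $10.40 | $69.99 | $419.96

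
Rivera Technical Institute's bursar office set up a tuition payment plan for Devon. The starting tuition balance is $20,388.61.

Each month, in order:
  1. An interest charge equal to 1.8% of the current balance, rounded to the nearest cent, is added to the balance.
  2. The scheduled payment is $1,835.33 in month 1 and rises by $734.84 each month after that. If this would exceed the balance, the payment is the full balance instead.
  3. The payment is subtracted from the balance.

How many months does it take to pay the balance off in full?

Month 1: $20,388.61 +$366.99 interest = $20,755.60; pay $1,835.33 → $18,920.27
Month 2: $18,920.27 +$340.56 interest = $19,260.83; pay $2,570.17 → $16,690.66
Month 3: $16,690.66 +$300.43 interest = $16,991.09; pay $3,305.01 → $13,686.08
Month 4: $13,686.08 +$246.35 interest = $13,932.43; pay $4,039.85 → $9,892.58
Month 5: $9,892.58 +$178.07 interest = $10,070.65; pay $4,774.69 → $5,295.96
Month 6: $5,295.96 +$95.33 interest = $5,391.29; pay $5,391.29 → $0.00
Balance reaches $0.00 in month 6.

6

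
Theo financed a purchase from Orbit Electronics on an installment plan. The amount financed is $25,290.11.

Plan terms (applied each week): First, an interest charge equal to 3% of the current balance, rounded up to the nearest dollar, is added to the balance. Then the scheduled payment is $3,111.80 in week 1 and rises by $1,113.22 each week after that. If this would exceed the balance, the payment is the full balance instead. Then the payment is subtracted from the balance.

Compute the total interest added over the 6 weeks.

$2,771.00

# | Opening | Interest | Payment | End bal
1 | $25,290.11 | $759.00 | $3,111.80 | $22,937.31
2 | $22,937.31 | $689.00 | $4,225.02 | $19,401.29
3 | $19,401.29 | $583.00 | $5,338.24 | $14,646.05
4 | $14,646.05 | $440.00 | $6,451.46 | $8,634.59
5 | $8,634.59 | $260.00 | $7,564.68 | $1,329.91
6 | $1,329.91 | $40.00 | $1,369.91 | $0.00
Total interest: $759.00 + $689.00 + $583.00 + $440.00 + $260.00 + $40.00 = $2,771.00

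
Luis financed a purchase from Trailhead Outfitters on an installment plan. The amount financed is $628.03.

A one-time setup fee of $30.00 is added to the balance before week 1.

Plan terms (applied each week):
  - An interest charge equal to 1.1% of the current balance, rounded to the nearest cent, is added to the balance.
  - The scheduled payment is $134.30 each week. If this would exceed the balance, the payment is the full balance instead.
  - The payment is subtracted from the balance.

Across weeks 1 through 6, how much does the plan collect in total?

$680.18

Week 1: opening $658.03; interest $7.24 → $665.27; payment $134.30; balance $530.97
Week 2: opening $530.97; interest $5.84 → $536.81; payment $134.30; balance $402.51
Week 3: opening $402.51; interest $4.43 → $406.94; payment $134.30; balance $272.64
Week 4: opening $272.64; interest $3.00 → $275.64; payment $134.30; balance $141.34
Week 5: opening $141.34; interest $1.55 → $142.89; payment $134.30; balance $8.59
Week 6: opening $8.59; interest $0.09 → $8.68; payment $8.68; balance $0.00
Total paid: $680.18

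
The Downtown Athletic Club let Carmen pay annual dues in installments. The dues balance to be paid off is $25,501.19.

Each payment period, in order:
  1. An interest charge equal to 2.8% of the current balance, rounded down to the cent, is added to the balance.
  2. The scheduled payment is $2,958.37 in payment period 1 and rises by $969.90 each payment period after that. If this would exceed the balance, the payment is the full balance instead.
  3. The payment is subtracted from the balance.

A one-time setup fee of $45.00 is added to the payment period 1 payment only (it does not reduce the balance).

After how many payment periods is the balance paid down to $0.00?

Payment period 1: opening $25,501.19; interest $714.03 → $26,215.22; payment $2,958.37 (+ $45.00 fee); balance $23,256.85
Payment period 2: opening $23,256.85; interest $651.19 → $23,908.04; payment $3,928.27; balance $19,979.77
Payment period 3: opening $19,979.77; interest $559.43 → $20,539.20; payment $4,898.17; balance $15,641.03
Payment period 4: opening $15,641.03; interest $437.94 → $16,078.97; payment $5,868.07; balance $10,210.90
Payment period 5: opening $10,210.90; interest $285.90 → $10,496.80; payment $6,837.97; balance $3,658.83
Payment period 6: opening $3,658.83; interest $102.44 → $3,761.27; payment $3,761.27; balance $0.00
Balance reaches $0.00 in payment period 6.

6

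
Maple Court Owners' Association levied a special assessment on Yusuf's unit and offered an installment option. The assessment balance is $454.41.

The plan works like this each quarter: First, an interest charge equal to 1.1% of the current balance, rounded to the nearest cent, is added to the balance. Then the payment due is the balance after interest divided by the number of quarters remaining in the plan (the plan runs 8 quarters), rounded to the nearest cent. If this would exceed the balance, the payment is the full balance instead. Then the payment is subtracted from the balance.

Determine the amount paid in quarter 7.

$61.32

Quarter 1: opening $454.41; interest $5.00 → $459.41; payment $57.43; balance $401.98
Quarter 2: opening $401.98; interest $4.42 → $406.40; payment $58.06; balance $348.34
Quarter 3: opening $348.34; interest $3.83 → $352.17; payment $58.70; balance $293.47
Quarter 4: opening $293.47; interest $3.23 → $296.70; payment $59.34; balance $237.36
Quarter 5: opening $237.36; interest $2.61 → $239.97; payment $59.99; balance $179.98
Quarter 6: opening $179.98; interest $1.98 → $181.96; payment $60.65; balance $121.31
Quarter 7: opening $121.31; interest $1.33 → $122.64; payment $61.32; balance $61.32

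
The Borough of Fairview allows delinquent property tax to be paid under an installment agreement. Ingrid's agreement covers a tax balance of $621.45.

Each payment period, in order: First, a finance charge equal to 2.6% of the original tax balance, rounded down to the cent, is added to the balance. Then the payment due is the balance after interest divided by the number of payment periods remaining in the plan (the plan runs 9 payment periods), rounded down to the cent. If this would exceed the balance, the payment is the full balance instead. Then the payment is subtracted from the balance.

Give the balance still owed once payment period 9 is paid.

$0.00

Payment period 1: $621.45 +$16.15 interest = $637.60; pay $70.84 → $566.76
Payment period 2: $566.76 +$16.15 interest = $582.91; pay $72.86 → $510.05
Payment period 3: $510.05 +$16.15 interest = $526.20; pay $75.17 → $451.03
Payment period 4: $451.03 +$16.15 interest = $467.18; pay $77.86 → $389.32
Payment period 5: $389.32 +$16.15 interest = $405.47; pay $81.09 → $324.38
Payment period 6: $324.38 +$16.15 interest = $340.53; pay $85.13 → $255.40
Payment period 7: $255.40 +$16.15 interest = $271.55; pay $90.51 → $181.04
Payment period 8: $181.04 +$16.15 interest = $197.19; pay $98.59 → $98.60
Payment period 9: $98.60 +$16.15 interest = $114.75; pay $114.75 → $0.00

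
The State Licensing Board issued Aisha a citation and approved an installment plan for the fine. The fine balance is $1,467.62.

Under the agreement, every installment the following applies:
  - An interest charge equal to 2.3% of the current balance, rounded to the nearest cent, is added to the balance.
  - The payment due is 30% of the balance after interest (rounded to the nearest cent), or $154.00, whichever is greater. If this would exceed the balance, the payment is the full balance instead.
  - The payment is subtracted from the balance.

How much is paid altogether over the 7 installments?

Installment 1: opening $1,467.62; interest $33.76 → $1,501.38; payment $450.41; balance $1,050.97
Installment 2: opening $1,050.97; interest $24.17 → $1,075.14; payment $322.54; balance $752.60
Installment 3: opening $752.60; interest $17.31 → $769.91; payment $230.97; balance $538.94
Installment 4: opening $538.94; interest $12.40 → $551.34; payment $165.40; balance $385.94
Installment 5: opening $385.94; interest $8.88 → $394.82; payment $154.00; balance $240.82
Installment 6: opening $240.82; interest $5.54 → $246.36; payment $154.00; balance $92.36
Installment 7: opening $92.36; interest $2.12 → $94.48; payment $94.48; balance $0.00
Total paid: $1,571.80

$1,571.80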